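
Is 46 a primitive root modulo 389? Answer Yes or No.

No

φ(389) = 389 − 1 = 388 = 2^2 · 97.
Test 46^(388/q) mod 389 for each prime factor q of 388:
46^194 ≡ 1 (mod 389)  [q = 2: ≡ 1 ✗]
46^4 ≡ 66 (mod 389)  [q = 97: ≢ 1 ✓]
Since 46^194 ≡ 1, the order of 46 divides 194 < 388, so 46 is not a primitive root.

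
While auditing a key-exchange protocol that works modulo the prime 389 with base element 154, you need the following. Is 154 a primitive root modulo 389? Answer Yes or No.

Yes

φ(389) = 389 − 1 = 388 = 2^2 · 97.
154 is a primitive root mod 389 iff 154^(φ(389)/q) ≢ 1 for every prime q | φ(389), i.e. q ∈ {2, 97}.
154^194 ≡ 388 (mod 389)  [q = 2: ≢ 1 ✓]
154^4 ≡ 169 (mod 389)  [q = 97: ≢ 1 ✓]
All checks pass, so 154 has order 388 and is a primitive root modulo 389.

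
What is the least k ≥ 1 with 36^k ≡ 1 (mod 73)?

18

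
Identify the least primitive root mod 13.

2

φ(13) = 13 − 1 = 12 = 2^2 · 3.
g is a primitive root iff g^(12/q) ≢ 1 (mod 13) for each prime q ∈ {2, 3}.
g = 2: 2^6 ≡ 12; 2^4 ≡ 3 — none is 1, so 2 is a primitive root.
So 2 is the smallest generator of (Z/13Z)^×.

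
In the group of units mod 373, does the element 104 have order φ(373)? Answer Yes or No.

φ(373) = 373 − 1 = 372 = 2^2 · 3 · 31.
Test 104^(372/q) mod 373 for each prime factor q of 372:
104^186 ≡ 372 (mod 373)  [q = 2: ≢ 1 ✓]
104^124 ≡ 1 (mod 373)  [q = 3: ≡ 1 ✗]
104^12 ≡ 1 (mod 373)  [q = 31: ≡ 1 ✗]
Since 104^124 ≡ 1, the order of 104 divides 124 < 372, so 104 is not a primitive root.

No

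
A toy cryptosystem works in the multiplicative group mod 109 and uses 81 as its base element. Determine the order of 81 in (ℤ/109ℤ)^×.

By Lagrange's theorem, ord_109(81) divides φ(109) = 109 − 1 = 108 = 2^2 · 3^3.
Divisors of 108: 1, 2, 3, 4, 6, 9, 12, 18, 27, 36, 54, 108.
Test each divisor d:
81^1 ≡ 81 (mod 109)
81^2 ≡ 21 (mod 109)
81^3 ≡ 66 (mod 109)
81^4 ≡ 5 (mod 109)
81^6 ≡ 105 (mod 109)
81^9 ≡ 63 (mod 109)
81^12 ≡ 16 (mod 109)
81^18 ≡ 45 (mod 109)
81^27 ≡ 1 (mod 109) ✓
Hence ord(81) = 27.

27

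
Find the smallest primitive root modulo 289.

3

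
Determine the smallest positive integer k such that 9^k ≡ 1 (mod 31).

15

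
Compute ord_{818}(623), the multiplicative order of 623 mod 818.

The order of 623 must divide φ(818) = φ(2)·φ(409) = 1·408 = 408 = 2^3 · 3 · 17.
Divisors of 408: 1, 2, 3, 4, 6, 8, 12, 17, 24, 34, 51, 68, 102, 136, 204, 408.
Evaluate successive powers at the divisors of 408:
623^1 ≡ 623 (mod 818)
623^2 ≡ 397 (mod 818)
623^3 ≡ 295 (mod 818)
623^4 ≡ 553 (mod 818)
623^6 ≡ 317 (mod 818)
623^8 ≡ 695 (mod 818)
623^12 ≡ 693 (mod 818)
623^17 ≡ 371 (mod 818)
623^24 ≡ 83 (mod 818)
623^34 ≡ 217 (mod 818)
623^51 ≡ 343 (mod 818)
623^68 ≡ 463 (mod 818)
623^102 ≡ 675 (mod 818)
623^136 ≡ 53 (mod 818)
623^204 ≡ 817 (mod 818)
623^408 ≡ 1 (mod 818) ✓
Hence ord(623) = 408.

408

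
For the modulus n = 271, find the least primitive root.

φ(271) = 271 − 1 = 270 = 2 · 3^3 · 5.
g is a primitive root iff g^(270/q) ≢ 1 (mod 271) for each prime q ∈ {2, 3, 5}.
g = 2: 2^135 ≡ 1 — hits 1, so not a primitive root.
g = 3: 3^135 ≡ 270; 3^90 ≡ 1 — hits 1, so not a primitive root.
g = 4: 4^135 ≡ 1 — hits 1, so not a primitive root.
g = 5: 5^135 ≡ 1 — hits 1, so not a primitive root.
g = 6: 6^135 ≡ 270; 6^90 ≡ 242; 6^54 ≡ 10 — none is 1, so 6 is a primitive root.
The smallest primitive root modulo 271 is 6.

6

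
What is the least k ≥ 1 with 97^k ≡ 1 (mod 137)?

The order of 97 must divide φ(137) = 137 − 1 = 136 = 2^3 · 17.
Divisors of 136: 1, 2, 4, 8, 17, 34, 68, 136.
Test each divisor d:
97^1 ≡ 97 (mod 137)
97^2 ≡ 93 (mod 137)
97^4 ≡ 18 (mod 137)
97^8 ≡ 50 (mod 137)
97^17 ≡ 10 (mod 137)
97^34 ≡ 100 (mod 137)
97^68 ≡ 136 (mod 137)
97^136 ≡ 1 (mod 137) ✓
Therefore the multiplicative order of 97 modulo 137 is 136.

136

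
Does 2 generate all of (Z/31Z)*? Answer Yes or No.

No

φ(31) = 31 − 1 = 30 = 2 · 3 · 5.
2 is a primitive root mod 31 iff 2^(φ(31)/q) ≢ 1 for every prime q | φ(31), i.e. q ∈ {2, 3, 5}.
2^15 ≡ 1 (mod 31)  [q = 2: ≡ 1 ✗]
2^10 ≡ 1 (mod 31)  [q = 3: ≡ 1 ✗]
2^6 ≡ 2 (mod 31)  [q = 5: ≢ 1 ✓]
The check at q = 2 fails, so 2 generates a proper subgroup.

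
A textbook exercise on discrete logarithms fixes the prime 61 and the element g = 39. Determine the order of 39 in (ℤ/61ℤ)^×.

By Lagrange's theorem, ord_61(39) divides φ(61) = 61 − 1 = 60 = 2^2 · 3 · 5.
Divisors of 60: 1, 2, 3, 4, 5, 6, 10, 12, 15, 20, 30, 60.
Check 39^d mod 61 for each divisor in increasing order:
39^1 ≡ 39
39^2 ≡ 57
39^3 ≡ 27
39^4 ≡ 16
39^5 ≡ 14
39^6 ≡ 58
39^10 ≡ 13
39^12 ≡ 9
39^15 ≡ 60
39^20 ≡ 47
39^30 ≡ 1
Therefore the multiplicative order of 39 modulo 61 is 30.

30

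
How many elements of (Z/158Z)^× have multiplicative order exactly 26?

φ(158) = φ(2)·φ(79) = 1·78 = 78 = 2 · 3 · 13.
In a cyclic group of order 78, there are φ(d) elements of order d for each divisor d of 78, and zero for non-divisors.
26 = 2 · 13 divides 78, and φ(26) = 12.

12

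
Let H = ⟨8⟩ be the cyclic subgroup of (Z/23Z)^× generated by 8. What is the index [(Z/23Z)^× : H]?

Since 8 ∈ (Z/23Z)^×, its order divides φ(23) = 23 − 1 = 22 = 2 · 11.
Divisors of 22: 1, 2, 11, 22.
Check 8^d mod 23 for each divisor in increasing order:
8^1 ≡ 8
8^2 ≡ 18
8^11 ≡ 1
Thus |⟨8⟩| = ord(8) = 11.
The index is φ(23) / ord(8) = 22 / 11 = 2.

2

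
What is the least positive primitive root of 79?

φ(79) = 79 − 1 = 78 = 2 · 3 · 13.
Test candidates g = 2, 3, … against the prime factors q ∈ {2, 3, 13} of φ(79): g is a generator iff g^(78/q) ≢ 1 for every such q.
g = 2: 2^39 ≡ 1 — hits 1, so not a primitive root.
g = 3: 3^39 ≡ 78; 3^26 ≡ 23; 3^6 ≡ 18 — none is 1, so 3 is a primitive root.
Hence the least primitive root of 79 is 3.

3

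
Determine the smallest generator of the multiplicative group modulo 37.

φ(37) = 37 − 1 = 36 = 2^2 · 3^2.
Test candidates g = 2, 3, … against the prime factors q ∈ {2, 3} of φ(37): g is a generator iff g^(36/q) ≢ 1 for every such q.
g = 2: 2^18 ≡ 36; 2^12 ≡ 26 — none is 1, so 2 is a primitive root.
So 2 is the smallest generator of (Z/37Z)^×.

2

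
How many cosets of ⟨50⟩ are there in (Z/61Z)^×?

15

Since 50 ∈ (Z/61Z)^×, its order divides φ(61) = 61 − 1 = 60 = 2^2 · 3 · 5.
Divisors of 60: 1, 2, 3, 4, 5, 6, 10, 12, 15, 20, 30, 60.
Evaluate successive powers at the divisors of 60:
50^1 ≡ 50 (mod 61)
50^2 ≡ 60 (mod 61)
50^3 ≡ 11 (mod 61)
50^4 ≡ 1 (mod 61) ✓
The order of 50 is 4, so the subgroup it generates has 4 elements.
[(Z/61Z)^× : ⟨50⟩] = 60/4 = 15.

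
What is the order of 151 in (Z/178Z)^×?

ord(151) | φ(178) = φ(2)·φ(89) = 1·88 = 88 = 2^3 · 11.
Divisors of 88: 1, 2, 4, 8, 11, 22, 44, 88.
Check 151^d mod 178 for each divisor in increasing order:
151^1 ≡ 151 (mod 178)
151^2 ≡ 17 (mod 178)
151^4 ≡ 111 (mod 178)
151^8 ≡ 39 (mod 178)
151^11 ≡ 77 (mod 178)
151^22 ≡ 55 (mod 178)
151^44 ≡ 177 (mod 178)
151^88 ≡ 1 (mod 178) ✓
The smallest such exponent is 88, so the order of 151 is 88.

88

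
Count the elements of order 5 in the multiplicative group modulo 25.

4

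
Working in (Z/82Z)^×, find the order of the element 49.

20

Since 49 ∈ (Z/82Z)^×, its order divides φ(82) = φ(2)·φ(41) = 1·40 = 40 = 2^3 · 5.
Divisors of 40: 1, 2, 4, 5, 8, 10, 20, 40.
Check 49^d mod 82 for each divisor in increasing order:
49^1 ≡ 49 (mod 82)
49^2 ≡ 23 (mod 82)
49^4 ≡ 37 (mod 82)
49^5 ≡ 9 (mod 82)
49^8 ≡ 57 (mod 82)
49^10 ≡ 81 (mod 82)
49^20 ≡ 1 (mod 82) ✓
The smallest such exponent is 20, so the order of 49 is 20.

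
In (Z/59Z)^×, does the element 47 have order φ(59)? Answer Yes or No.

Yes

φ(59) = 59 − 1 = 58 = 2 · 29.
An element g generates (Z/59Z)^× iff g^(58/q) ≢ 1 (mod 59) for each prime q ∈ {2, 29}.
47^29 ≡ 58 (mod 59)  [q = 2: ≢ 1 ✓]
47^2 ≡ 26 (mod 59)  [q = 29: ≢ 1 ✓]
Every test exponent gives a nontrivial residue, hence 47 generates the full group.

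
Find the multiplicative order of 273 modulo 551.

12

The order of 273 must divide φ(551) = φ(19·29) = (19−1)·(29−1) = 18·28 = 504 = 2^3 · 3^2 · 7.
Divisors of 504: 1, 2, 3, 4, 6, 7, 8, 9, 12, 14, 18, 21, 24, 28, 36, 42, 56, 63, 72, 84, 126, 168, 252, 504.
Check 273^d mod 551 for each divisor in increasing order:
273^1 ≡ 273 (mod 551)
273^2 ≡ 144 (mod 551)
273^3 ≡ 191 (mod 551)
273^4 ≡ 349 (mod 551)
273^6 ≡ 115 (mod 551)
273^7 ≡ 539 (mod 551)
273^8 ≡ 30 (mod 551)
273^9 ≡ 476 (mod 551)
273^12 ≡ 1 (mod 551) ✓
Hence ord(273) = 12.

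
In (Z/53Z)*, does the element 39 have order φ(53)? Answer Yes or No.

φ(53) = 53 − 1 = 52 = 2^2 · 13.
An element g generates (Z/53Z)^× iff g^(52/q) ≢ 1 (mod 53) for each prime q ∈ {2, 13}.
39^26 ≡ 52 (mod 53)  [q = 2: ≢ 1 ✓]
39^4 ≡ 44 (mod 53)  [q = 13: ≢ 1 ✓]
Every test exponent gives a nontrivial residue, hence 39 generates the full group.

Yes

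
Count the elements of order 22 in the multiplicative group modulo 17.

0

φ(17) = 17 − 1 = 16 = 2^4.
Since (Z/17Z)^× is cyclic of order 16, the number of elements of order d is φ(d) when d | 16 and 0 otherwise.
Since 22 ∤ 16, the count is 0.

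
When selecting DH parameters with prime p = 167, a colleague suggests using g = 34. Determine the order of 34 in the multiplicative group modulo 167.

The order of 34 must divide φ(167) = 167 − 1 = 166 = 2 · 83.
Divisors of 166: 1, 2, 83, 166.
Check 34^d mod 167 for each divisor in increasing order:
34^1 ≡ 34 (mod 167)
34^2 ≡ 154 (mod 167)
34^83 ≡ 166 (mod 167)
34^166 ≡ 1 (mod 167) ✓
The smallest such exponent is 166, so the order of 34 is 166.

166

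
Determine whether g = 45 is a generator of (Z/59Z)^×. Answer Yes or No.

φ(59) = 59 − 1 = 58 = 2 · 29.
An element g generates (Z/59Z)^× iff g^(58/q) ≢ 1 (mod 59) for each prime q ∈ {2, 29}.
45^29 ≡ 1 (mod 59)  [q = 2: ≡ 1 ✗]
45^2 ≡ 19 (mod 59)  [q = 29: ≢ 1 ✓]
Since 45^29 ≡ 1, the order of 45 divides 29 < 58, so 45 is not a primitive root.

No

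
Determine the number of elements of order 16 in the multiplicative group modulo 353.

φ(353) = 353 − 1 = 352 = 2^5 · 11.
(Z/353Z)^× is cyclic (|G| = 352); a cyclic group of order m has exactly φ(d) elements of each order d | m, and none otherwise.
16 = 2^4 divides 352, and φ(16) = 8.

8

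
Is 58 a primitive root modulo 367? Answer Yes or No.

Yes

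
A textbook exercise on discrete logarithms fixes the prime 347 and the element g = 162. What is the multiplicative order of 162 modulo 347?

The order of 162 must divide φ(347) = 347 − 1 = 346 = 2 · 173.
Divisors of 346: 1, 2, 173, 346.
Test each divisor d:
162^1 ≡ 162
162^2 ≡ 219
162^173 ≡ 346
162^346 ≡ 1
Therefore the multiplicative order of 162 modulo 347 is 346.

346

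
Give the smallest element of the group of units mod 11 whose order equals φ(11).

2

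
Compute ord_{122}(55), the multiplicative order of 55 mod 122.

60

ord(55) | φ(122) = φ(2)·φ(61) = 1·60 = 60 = 2^2 · 3 · 5.
Divisors of 60: 1, 2, 3, 4, 5, 6, 10, 12, 15, 20, 30, 60.
Compute 55^d (mod 122) for the divisors d until we hit 1:
55^1 ≡ 55
55^2 ≡ 97
55^3 ≡ 89
55^4 ≡ 15
55^5 ≡ 93
55^6 ≡ 113
55^10 ≡ 109
55^12 ≡ 81
55^15 ≡ 11
55^20 ≡ 47
55^30 ≡ 121
55^60 ≡ 1
The smallest such exponent is 60, so the order of 55 is 60.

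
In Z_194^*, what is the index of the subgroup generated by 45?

3

ord(45) | φ(194) = φ(2)·φ(97) = 1·96 = 96 = 2^5 · 3.
Divisors of 96: 1, 2, 3, 4, 6, 8, 12, 16, 24, 32, 48, 96.
Evaluate successive powers at the divisors of 96:
45^1 ≡ 45 (mod 194)
45^2 ≡ 85 (mod 194)
45^3 ≡ 139 (mod 194)
45^4 ≡ 47 (mod 194)
45^6 ≡ 115 (mod 194)
45^8 ≡ 75 (mod 194)
45^12 ≡ 33 (mod 194)
45^16 ≡ 193 (mod 194)
45^24 ≡ 119 (mod 194)
45^32 ≡ 1 (mod 194) ✓
Thus |⟨45⟩| = ord(45) = 32.
Index = |(Z/194Z)^×| / |⟨45⟩| = 96 / 32 = 3.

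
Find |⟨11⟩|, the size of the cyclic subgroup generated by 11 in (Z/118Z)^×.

The order of 11 must divide φ(118) = φ(2)·φ(59) = 1·58 = 58 = 2 · 29.
Divisors of 58: 1, 2, 29, 58.
Evaluate successive powers at the divisors of 58:
11^1 ≡ 11 (mod 118)
11^2 ≡ 3 (mod 118)
11^29 ≡ 117 (mod 118)
11^58 ≡ 1 (mod 118) ✓
Therefore the multiplicative order of 11 modulo 118 is 58.

58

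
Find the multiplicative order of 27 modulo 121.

5

Since 27 ∈ (Z/121Z)^×, its order divides φ(121) = φ(11^2) = 11·(11−1) = 110 = 2 · 5 · 11.
Divisors of 110: 1, 2, 5, 10, 11, 22, 55, 110.
Check 27^d mod 121 for each divisor in increasing order:
27^1 ≡ 27 (mod 121)
27^2 ≡ 3 (mod 121)
27^5 ≡ 1 (mod 121) ✓
The smallest such exponent is 5, so the order of 27 is 5.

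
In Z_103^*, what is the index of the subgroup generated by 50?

The order of 50 must divide φ(103) = 103 − 1 = 102 = 2 · 3 · 17.
Divisors of 102: 1, 2, 3, 6, 17, 34, 51, 102.
Compute 50^d (mod 103) for the divisors d until we hit 1:
50^1 ≡ 50 (mod 103)
50^2 ≡ 28 (mod 103)
50^3 ≡ 61 (mod 103)
50^6 ≡ 13 (mod 103)
50^17 ≡ 46 (mod 103)
50^34 ≡ 56 (mod 103)
50^51 ≡ 1 (mod 103) ✓
Thus |⟨50⟩| = ord(50) = 51.
[(Z/103Z)^× : ⟨50⟩] = 102/51 = 2.

2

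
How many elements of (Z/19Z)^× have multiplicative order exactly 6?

φ(19) = 19 − 1 = 18 = 2 · 3^2.
In a cyclic group of order 18, there are φ(d) elements of order d for each divisor d of 18, and zero for non-divisors.
6 = 2 · 3 divides 18, and φ(6) = 2.

2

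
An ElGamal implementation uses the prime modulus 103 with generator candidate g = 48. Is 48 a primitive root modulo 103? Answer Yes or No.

Yes

φ(103) = 103 − 1 = 102 = 2 · 3 · 17.
It suffices to check that the order of 48 is not a proper divisor of 102: compute 48^(102/q) for q ∈ {2, 3, 17}.
48^51 ≡ 102 (mod 103)  [q = 2: ≢ 1 ✓]
48^34 ≡ 46 (mod 103)  [q = 3: ≢ 1 ✓]
48^6 ≡ 76 (mod 103)  [q = 17: ≢ 1 ✓]
Every test exponent gives a nontrivial residue, hence 48 generates the full group.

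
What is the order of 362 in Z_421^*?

140

ord(362) | φ(421) = 421 − 1 = 420 = 2^2 · 3 · 5 · 7.
Divisors of 420: 1, 2, 3, 4, 5, 6, 7, 10, 12, 14, 15, 20, 21, 28, 30, 35, 42, 60, 70, 84, 105, 140, 210, 420.
Test each divisor d:
362^1 ≡ 362 (mod 421)
362^2 ≡ 113 (mod 421)
362^3 ≡ 69 (mod 421)
362^4 ≡ 139 (mod 421)
362^5 ≡ 219 (mod 421)
362^6 ≡ 130 (mod 421)
362^7 ≡ 329 (mod 421)
362^10 ≡ 388 (mod 421)
362^12 ≡ 60 (mod 421)
362^14 ≡ 44 (mod 421)
362^15 ≡ 351 (mod 421)
362^20 ≡ 247 (mod 421)
362^21 ≡ 162 (mod 421)
362^28 ≡ 252 (mod 421)
362^30 ≡ 269 (mod 421)
362^35 ≡ 392 (mod 421)
362^42 ≡ 142 (mod 421)
362^60 ≡ 370 (mod 421)
362^70 ≡ 420 (mod 421)
362^84 ≡ 377 (mod 421)
362^105 ≡ 29 (mod 421)
362^140 ≡ 1 (mod 421) ✓
So ord_421(362) = 140.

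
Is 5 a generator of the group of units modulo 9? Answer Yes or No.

φ(9) = φ(3^2) = 3·(3−1) = 6 = 2 · 3.
It suffices to check that the order of 5 is not a proper divisor of 6: compute 5^(6/q) for q ∈ {2, 3}.
5^3 ≡ 8 (mod 9)  [q = 2: ≢ 1 ✓]
5^2 ≡ 7 (mod 9)  [q = 3: ≢ 1 ✓]
Every test exponent gives a nontrivial residue, hence 5 generates the full group.

Yes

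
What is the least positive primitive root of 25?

φ(25) = φ(5^2) = 5·(5−1) = 20 = 2^2 · 5.
g is a primitive root iff g^(20/q) ≢ 1 (mod 25) for each prime q ∈ {2, 5}.
g = 2: 2^10 ≡ 24; 2^4 ≡ 16 — none is 1, so 2 is a primitive root.
Hence the least primitive root of 25 is 2.

2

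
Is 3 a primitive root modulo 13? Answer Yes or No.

φ(13) = 13 − 1 = 12 = 2^2 · 3.
Test 3^(12/q) mod 13 for each prime factor q of 12:
3^6 ≡ 1 (mod 13)  [q = 2: ≡ 1 ✗]
3^4 ≡ 3 (mod 13)  [q = 3: ≢ 1 ✓]
The check at q = 2 fails, so 3 generates a proper subgroup.

No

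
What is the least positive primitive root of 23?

5

φ(23) = 23 − 1 = 22 = 2 · 11.
Test candidates g = 2, 3, … against the prime factors q ∈ {2, 11} of φ(23): g is a generator iff g^(22/q) ≢ 1 for every such q.
g = 2: 2^11 ≡ 1 — hits 1, so not a primitive root.
g = 3: 3^11 ≡ 1 — hits 1, so not a primitive root.
g = 4: 4^11 ≡ 1 — hits 1, so not a primitive root.
g = 5: 5^11 ≡ 22; 5^2 ≡ 2 — none is 1, so 5 is a primitive root.
Hence the least primitive root of 23 is 5.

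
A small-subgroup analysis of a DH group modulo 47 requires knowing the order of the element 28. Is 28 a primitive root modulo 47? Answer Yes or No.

No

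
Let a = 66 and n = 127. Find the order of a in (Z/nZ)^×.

The order of 66 must divide φ(127) = 127 − 1 = 126 = 2 · 3^2 · 7.
Divisors of 126: 1, 2, 3, 6, 7, 9, 14, 18, 21, 42, 63, 126.
Evaluate successive powers at the divisors of 126:
66^1 ≡ 66 (mod 127)
66^2 ≡ 38 (mod 127)
66^3 ≡ 95 (mod 127)
66^6 ≡ 8 (mod 127)
66^7 ≡ 20 (mod 127)
66^9 ≡ 125 (mod 127)
66^14 ≡ 19 (mod 127)
66^18 ≡ 4 (mod 127)
66^21 ≡ 126 (mod 127)
66^42 ≡ 1 (mod 127) ✓
Hence ord(66) = 42.

42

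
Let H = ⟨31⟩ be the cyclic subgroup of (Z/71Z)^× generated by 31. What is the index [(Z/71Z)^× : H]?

The order of 31 must divide φ(71) = 71 − 1 = 70 = 2 · 5 · 7.
Divisors of 70: 1, 2, 5, 7, 10, 14, 35, 70.
Check 31^d mod 71 for each divisor in increasing order:
31^1 ≡ 31 (mod 71)
31^2 ≡ 38 (mod 71)
31^5 ≡ 34 (mod 71)
31^7 ≡ 14 (mod 71)
31^10 ≡ 20 (mod 71)
31^14 ≡ 54 (mod 71)
31^35 ≡ 70 (mod 71)
31^70 ≡ 1 (mod 71) ✓
So ord_71(31) = 70, hence |⟨31⟩| = 70.
[(Z/71Z)^× : ⟨31⟩] = 70/70 = 1.

1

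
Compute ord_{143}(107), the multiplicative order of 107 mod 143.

By Lagrange's theorem, ord_143(107) divides φ(143) = φ(11·13) = (11−1)·(13−1) = 10·12 = 120 = 2^3 · 3 · 5.
Divisors of 120: 1, 2, 3, 4, 5, 6, 8, 10, 12, 15, 20, 24, 30, 40, 60, 120.
Check 107^d mod 143 for each divisor in increasing order:
107^1 ≡ 107
107^2 ≡ 9
107^3 ≡ 105
107^4 ≡ 81
107^5 ≡ 87
107^6 ≡ 14
107^8 ≡ 126
107^10 ≡ 133
107^12 ≡ 53
107^15 ≡ 131
107^20 ≡ 100
107^24 ≡ 92
107^30 ≡ 1
Hence ord(107) = 30.

30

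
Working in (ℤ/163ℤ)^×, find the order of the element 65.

The order of 65 must divide φ(163) = 163 − 1 = 162 = 2 · 3^4.
Divisors of 162: 1, 2, 3, 6, 9, 18, 27, 54, 81, 162.
Evaluate successive powers at the divisors of 162:
65^1 ≡ 65
65^2 ≡ 150
65^3 ≡ 133
65^6 ≡ 85
65^9 ≡ 58
65^18 ≡ 104
65^27 ≡ 1
Therefore the multiplicative order of 65 modulo 163 is 27.

27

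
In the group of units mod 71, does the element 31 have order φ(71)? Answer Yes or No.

Yes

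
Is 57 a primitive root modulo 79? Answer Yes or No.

No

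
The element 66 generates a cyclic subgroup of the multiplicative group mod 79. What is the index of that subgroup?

1

Since 66 ∈ (Z/79Z)^×, its order divides φ(79) = 79 − 1 = 78 = 2 · 3 · 13.
Divisors of 78: 1, 2, 3, 6, 13, 26, 39, 78.
Evaluate successive powers at the divisors of 78:
66^1 ≡ 66
66^2 ≡ 11
66^3 ≡ 15
66^6 ≡ 67
66^13 ≡ 24
66^26 ≡ 23
66^39 ≡ 78
66^78 ≡ 1
The order of 66 is 78, so the subgroup it generates has 78 elements.
The index is φ(79) / ord(66) = 78 / 78 = 1.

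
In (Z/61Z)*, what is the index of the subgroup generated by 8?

3

The order of 8 must divide φ(61) = 61 − 1 = 60 = 2^2 · 3 · 5.
Divisors of 60: 1, 2, 3, 4, 5, 6, 10, 12, 15, 20, 30, 60.
Test each divisor d:
8^1 ≡ 8 (mod 61)
8^2 ≡ 3 (mod 61)
8^3 ≡ 24 (mod 61)
8^4 ≡ 9 (mod 61)
8^5 ≡ 11 (mod 61)
8^6 ≡ 27 (mod 61)
8^10 ≡ 60 (mod 61)
8^12 ≡ 58 (mod 61)
8^15 ≡ 50 (mod 61)
8^20 ≡ 1 (mod 61) ✓
The order of 8 is 20, so the subgroup it generates has 20 elements.
Index = |(Z/61Z)^×| / |⟨8⟩| = 60 / 20 = 3.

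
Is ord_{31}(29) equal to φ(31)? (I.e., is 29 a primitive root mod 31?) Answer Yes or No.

No

φ(31) = 31 − 1 = 30 = 2 · 3 · 5.
An element g generates (Z/31Z)^× iff g^(30/q) ≢ 1 (mod 31) for each prime q ∈ {2, 3, 5}.
29^15 ≡ 30 (mod 31)  [q = 2: ≢ 1 ✓]
29^10 ≡ 1 (mod 31)  [q = 3: ≡ 1 ✗]
29^6 ≡ 2 (mod 31)  [q = 5: ≢ 1 ✓]
The check at q = 3 fails, so 29 generates a proper subgroup.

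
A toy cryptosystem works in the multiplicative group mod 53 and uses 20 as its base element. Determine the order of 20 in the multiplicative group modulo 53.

The order of 20 must divide φ(53) = 53 − 1 = 52 = 2^2 · 13.
Divisors of 52: 1, 2, 4, 13, 26, 52.
Evaluate successive powers at the divisors of 52:
20^1 ≡ 20 (mod 53)
20^2 ≡ 29 (mod 53)
20^4 ≡ 46 (mod 53)
20^13 ≡ 30 (mod 53)
20^26 ≡ 52 (mod 53)
20^52 ≡ 1 (mod 53) ✓
Therefore the multiplicative order of 20 modulo 53 is 52.

52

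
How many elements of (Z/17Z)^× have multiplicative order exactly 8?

φ(17) = 17 − 1 = 16 = 2^4.
(Z/17Z)^× is cyclic (|G| = 16); a cyclic group of order m has exactly φ(d) elements of each order d | m, and none otherwise.
8 = 2^3 divides 16, and φ(8) = 4.

4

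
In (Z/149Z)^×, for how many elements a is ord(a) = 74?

36

φ(149) = 149 − 1 = 148 = 2^2 · 37.
(Z/149Z)^× is cyclic (|G| = 148); a cyclic group of order m has exactly φ(d) elements of each order d | m, and none otherwise.
74 = 2 · 37 divides 148, and φ(74) = 36.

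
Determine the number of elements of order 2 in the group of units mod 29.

φ(29) = 29 − 1 = 28 = 2^2 · 7.
In a cyclic group of order 28, there are φ(d) elements of order d for each divisor d of 28, and zero for non-divisors.
2 | 28, and φ(2) = 2 − 1 = 1.

1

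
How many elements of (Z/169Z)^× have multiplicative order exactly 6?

2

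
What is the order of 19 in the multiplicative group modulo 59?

29

Since 19 ∈ (Z/59Z)^×, its order divides φ(59) = 59 − 1 = 58 = 2 · 29.
Divisors of 58: 1, 2, 29, 58.
Test each divisor d:
19^1 ≡ 19 (mod 59)
19^2 ≡ 7 (mod 59)
19^29 ≡ 1 (mod 59) ✓
So ord_59(19) = 29.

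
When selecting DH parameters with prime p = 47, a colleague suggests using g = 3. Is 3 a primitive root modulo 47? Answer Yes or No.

φ(47) = 47 − 1 = 46 = 2 · 23.
It suffices to check that the order of 3 is not a proper divisor of 46: compute 3^(46/q) for q ∈ {2, 23}.
3^23 ≡ 1 (mod 47)  [q = 2: ≡ 1 ✗]
3^2 ≡ 9 (mod 47)  [q = 23: ≢ 1 ✓]
The check at q = 2 fails, so 3 generates a proper subgroup.

No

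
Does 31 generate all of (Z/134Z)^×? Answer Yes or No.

φ(134) = φ(2)·φ(67) = 1·66 = 66 = 2 · 3 · 11.
An element g generates (Z/134Z)^× iff g^(66/q) ≢ 1 (mod 134) for each prime q ∈ {2, 3, 11}.
31^33 ≡ 133 (mod 134)  [q = 2: ≢ 1 ✓]
31^22 ≡ 29 (mod 134)  [q = 3: ≢ 1 ✓]
31^6 ≡ 107 (mod 134)  [q = 11: ≢ 1 ✓]
All checks pass, so 31 has order 66 and is a primitive root modulo 134.

Yes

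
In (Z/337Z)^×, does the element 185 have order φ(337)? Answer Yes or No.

Yes

φ(337) = 337 − 1 = 336 = 2^4 · 3 · 7.
185 is a primitive root mod 337 iff 185^(φ(337)/q) ≢ 1 for every prime q | φ(337), i.e. q ∈ {2, 3, 7}.
185^168 ≡ 336 (mod 337)  [q = 2: ≢ 1 ✓]
185^112 ≡ 128 (mod 337)  [q = 3: ≢ 1 ✓]
185^48 ≡ 52 (mod 337)  [q = 7: ≢ 1 ✓]
Every test exponent gives a nontrivial residue, hence 185 generates the full group.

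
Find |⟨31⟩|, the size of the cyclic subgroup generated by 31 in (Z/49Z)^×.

Since 31 ∈ (Z/49Z)^×, its order divides φ(49) = φ(7^2) = 7·(7−1) = 42 = 2 · 3 · 7.
Divisors of 42: 1, 2, 3, 6, 7, 14, 21, 42.
Test each divisor d:
31^1 ≡ 31 (mod 49)
31^2 ≡ 30 (mod 49)
31^3 ≡ 48 (mod 49)
31^6 ≡ 1 (mod 49) ✓
Hence ord(31) = 6.

6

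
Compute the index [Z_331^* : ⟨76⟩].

2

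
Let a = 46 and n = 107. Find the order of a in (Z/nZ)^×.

106

Since 46 ∈ (Z/107Z)^×, its order divides φ(107) = 107 − 1 = 106 = 2 · 53.
Divisors of 106: 1, 2, 53, 106.
Check 46^d mod 107 for each divisor in increasing order:
46^1 ≡ 46 (mod 107)
46^2 ≡ 83 (mod 107)
46^53 ≡ 106 (mod 107)
46^106 ≡ 1 (mod 107) ✓
Hence ord(46) = 106.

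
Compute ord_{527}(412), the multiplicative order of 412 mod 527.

60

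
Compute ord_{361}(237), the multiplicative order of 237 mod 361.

The order of 237 must divide φ(361) = φ(19^2) = 19·(19−1) = 342 = 2 · 3^2 · 19.
Divisors of 342: 1, 2, 3, 6, 9, 18, 19, 38, 57, 114, 171, 342.
Test each divisor d:
237^1 ≡ 237 (mod 361)
237^2 ≡ 214 (mod 361)
237^3 ≡ 178 (mod 361)
237^6 ≡ 277 (mod 361)
237^9 ≡ 210 (mod 361)
237^18 ≡ 58 (mod 361)
237^19 ≡ 28 (mod 361)
237^38 ≡ 62 (mod 361)
237^57 ≡ 292 (mod 361)
237^114 ≡ 68 (mod 361)
237^171 ≡ 1 (mod 361) ✓
Therefore the multiplicative order of 237 modulo 361 is 171.

171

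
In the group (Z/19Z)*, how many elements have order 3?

2

φ(19) = 19 − 1 = 18 = 2 · 3^2.
(Z/19Z)^× is cyclic (|G| = 18); a cyclic group of order m has exactly φ(d) elements of each order d | m, and none otherwise.
3 | 18, and φ(3) = 3 − 1 = 2.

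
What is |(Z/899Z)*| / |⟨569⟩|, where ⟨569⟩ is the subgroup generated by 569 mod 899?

By Lagrange's theorem, ord_899(569) divides φ(899) = φ(29·31) = (29−1)·(31−1) = 28·30 = 840 = 2^3 · 3 · 5 · 7.
Divisors of 840: 1, 2, 3, 4, 5, 6, 7, 8, 10, 12, 14, 15, 20, 21, 24, 28, 30, 35, 40, 42, 56, 60, 70, 84, 105, 120, 140, 168, 210, 280, 420, 840.
Test each divisor d:
569^1 ≡ 569
569^2 ≡ 121
569^3 ≡ 525
569^4 ≡ 257
569^5 ≡ 595
569^6 ≡ 531
569^7 ≡ 75
569^8 ≡ 422
569^10 ≡ 718
569^12 ≡ 574
569^14 ≡ 231
569^15 ≡ 185
569^20 ≡ 397
569^21 ≡ 244
569^24 ≡ 442
569^28 ≡ 320
569^30 ≡ 63
569^35 ≡ 626
569^40 ≡ 284
569^42 ≡ 202
569^56 ≡ 813
569^60 ≡ 373
569^70 ≡ 811
569^84 ≡ 349
569^105 ≡ 650
569^120 ≡ 683
569^140 ≡ 552
569^168 ≡ 436
569^210 ≡ 869
569^280 ≡ 842
569^420 ≡ 1
Thus |⟨569⟩| = ord(569) = 420.
The index is φ(899) / ord(569) = 840 / 420 = 2.

2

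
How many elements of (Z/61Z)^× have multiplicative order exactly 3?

φ(61) = 61 − 1 = 60 = 2^2 · 3 · 5.
Since (Z/61Z)^× is cyclic of order 60, the number of elements of order d is φ(d) when d | 60 and 0 otherwise.
3 | 60, and φ(3) = 3 − 1 = 2.

2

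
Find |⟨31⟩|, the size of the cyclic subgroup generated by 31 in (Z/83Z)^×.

41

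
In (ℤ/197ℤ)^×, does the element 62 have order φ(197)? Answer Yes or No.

No

φ(197) = 197 − 1 = 196 = 2^2 · 7^2.
An element g generates (Z/197Z)^× iff g^(196/q) ≢ 1 (mod 197) for each prime q ∈ {2, 7}.
62^98 ≡ 1 (mod 197)  [q = 2: ≡ 1 ✗]
62^28 ≡ 178 (mod 197)  [q = 7: ≢ 1 ✓]
The check at q = 2 fails, so 62 generates a proper subgroup.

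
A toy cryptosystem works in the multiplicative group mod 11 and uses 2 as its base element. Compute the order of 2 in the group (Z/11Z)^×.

10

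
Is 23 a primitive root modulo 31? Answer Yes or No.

No

φ(31) = 31 − 1 = 30 = 2 · 3 · 5.
It suffices to check that the order of 23 is not a proper divisor of 30: compute 23^(30/q) for q ∈ {2, 3, 5}.
23^15 ≡ 30 (mod 31)  [q = 2: ≢ 1 ✓]
23^10 ≡ 1 (mod 31)  [q = 3: ≡ 1 ✗]
23^6 ≡ 8 (mod 31)  [q = 5: ≢ 1 ✓]
23^10 ≡ 1 shows ord(23) | 10, strictly less than φ(31); not a primitive root.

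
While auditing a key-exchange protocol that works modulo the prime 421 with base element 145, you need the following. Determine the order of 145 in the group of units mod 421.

420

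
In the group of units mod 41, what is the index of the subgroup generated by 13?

1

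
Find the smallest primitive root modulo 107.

φ(107) = 107 − 1 = 106 = 2 · 53.
g is a primitive root iff g^(106/q) ≢ 1 (mod 107) for each prime q ∈ {2, 53}.
g = 2: 2^53 ≡ 106; 2^2 ≡ 4 — none is 1, so 2 is a primitive root.
So 2 is the smallest generator of (Z/107Z)^×.

2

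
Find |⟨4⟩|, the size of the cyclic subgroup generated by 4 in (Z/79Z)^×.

39

ord(4) | φ(79) = 79 − 1 = 78 = 2 · 3 · 13.
Divisors of 78: 1, 2, 3, 6, 13, 26, 39, 78.
Check 4^d mod 79 for each divisor in increasing order:
4^1 ≡ 4 (mod 79)
4^2 ≡ 16 (mod 79)
4^3 ≡ 64 (mod 79)
4^6 ≡ 67 (mod 79)
4^13 ≡ 23 (mod 79)
4^26 ≡ 55 (mod 79)
4^39 ≡ 1 (mod 79) ✓
Therefore the multiplicative order of 4 modulo 79 is 39.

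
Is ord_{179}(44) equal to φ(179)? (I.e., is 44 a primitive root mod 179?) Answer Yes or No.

Yes

φ(179) = 179 − 1 = 178 = 2 · 89.
Test 44^(178/q) mod 179 for each prime factor q of 178:
44^89 ≡ 178 (mod 179)  [q = 2: ≢ 1 ✓]
44^2 ≡ 146 (mod 179)  [q = 89: ≢ 1 ✓]
None equal 1, so ord_179(44) = 178: 44 is a primitive root.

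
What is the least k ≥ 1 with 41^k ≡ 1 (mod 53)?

52

By Lagrange's theorem, ord_53(41) divides φ(53) = 53 − 1 = 52 = 2^2 · 13.
Divisors of 52: 1, 2, 4, 13, 26, 52.
Evaluate successive powers at the divisors of 52:
41^1 ≡ 41
41^2 ≡ 38
41^4 ≡ 13
41^13 ≡ 30
41^26 ≡ 52
41^52 ≡ 1
The smallest such exponent is 52, so the order of 41 is 52.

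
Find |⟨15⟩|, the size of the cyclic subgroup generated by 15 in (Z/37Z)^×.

ord(15) | φ(37) = 37 − 1 = 36 = 2^2 · 3^2.
Divisors of 36: 1, 2, 3, 4, 6, 9, 12, 18, 36.
Compute 15^d (mod 37) for the divisors d until we hit 1:
15^1 ≡ 15 (mod 37)
15^2 ≡ 3 (mod 37)
15^3 ≡ 8 (mod 37)
15^4 ≡ 9 (mod 37)
15^6 ≡ 27 (mod 37)
15^9 ≡ 31 (mod 37)
15^12 ≡ 26 (mod 37)
15^18 ≡ 36 (mod 37)
15^36 ≡ 1 (mod 37) ✓
Therefore the multiplicative order of 15 modulo 37 is 36.

36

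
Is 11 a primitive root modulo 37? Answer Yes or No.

φ(37) = 37 − 1 = 36 = 2^2 · 3^2.
It suffices to check that the order of 11 is not a proper divisor of 36: compute 11^(36/q) for q ∈ {2, 3}.
11^18 ≡ 1 (mod 37)  [q = 2: ≡ 1 ✗]
11^12 ≡ 1 (mod 37)  [q = 3: ≡ 1 ✗]
11^18 ≡ 1 shows ord(11) | 18, strictly less than φ(37); not a primitive root.

No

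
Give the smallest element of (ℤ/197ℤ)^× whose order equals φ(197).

2

φ(197) = 197 − 1 = 196 = 2^2 · 7^2.
g is a primitive root iff g^(196/q) ≢ 1 (mod 197) for each prime q ∈ {2, 7}.
g = 2: 2^98 ≡ 196; 2^28 ≡ 104 — none is 1, so 2 is a primitive root.
Hence the least primitive root of 197 is 2.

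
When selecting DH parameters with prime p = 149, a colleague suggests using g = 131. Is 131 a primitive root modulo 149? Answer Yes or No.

Yes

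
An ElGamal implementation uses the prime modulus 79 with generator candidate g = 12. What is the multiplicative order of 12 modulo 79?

26

By Lagrange's theorem, ord_79(12) divides φ(79) = 79 − 1 = 78 = 2 · 3 · 13.
Divisors of 78: 1, 2, 3, 6, 13, 26, 39, 78.
Compute 12^d (mod 79) for the divisors d until we hit 1:
12^1 ≡ 12
12^2 ≡ 65
12^3 ≡ 69
12^6 ≡ 21
12^13 ≡ 78
12^26 ≡ 1
Therefore the multiplicative order of 12 modulo 79 is 26.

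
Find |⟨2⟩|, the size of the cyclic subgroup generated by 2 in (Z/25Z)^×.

The order of 2 must divide φ(25) = φ(5^2) = 5·(5−1) = 20 = 2^2 · 5.
Divisors of 20: 1, 2, 4, 5, 10, 20.
Compute 2^d (mod 25) for the divisors d until we hit 1:
2^1 ≡ 2 (mod 25)
2^2 ≡ 4 (mod 25)
2^4 ≡ 16 (mod 25)
2^5 ≡ 7 (mod 25)
2^10 ≡ 24 (mod 25)
2^20 ≡ 1 (mod 25) ✓
The smallest such exponent is 20, so the order of 2 is 20.

20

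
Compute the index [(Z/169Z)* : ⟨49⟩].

2

Since 49 ∈ (Z/169Z)^×, its order divides φ(169) = φ(13^2) = 13·(13−1) = 156 = 2^2 · 3 · 13.
Divisors of 156: 1, 2, 3, 4, 6, 12, 13, 26, 39, 52, 78, 156.
Compute 49^d (mod 169) for the divisors d until we hit 1:
49^1 ≡ 49 (mod 169)
49^2 ≡ 35 (mod 169)
49^3 ≡ 25 (mod 169)
49^4 ≡ 42 (mod 169)
49^6 ≡ 118 (mod 169)
49^12 ≡ 66 (mod 169)
49^13 ≡ 23 (mod 169)
49^26 ≡ 22 (mod 169)
49^39 ≡ 168 (mod 169)
49^52 ≡ 146 (mod 169)
49^78 ≡ 1 (mod 169) ✓
So ord_169(49) = 78, hence |⟨49⟩| = 78.
The index is φ(169) / ord(49) = 156 / 78 = 2.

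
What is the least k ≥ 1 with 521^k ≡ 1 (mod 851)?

The order of 521 must divide φ(851) = φ(23·37) = (23−1)·(37−1) = 22·36 = 792 = 2^3 · 3^2 · 11.
Divisors of 792: 1, 2, 3, 4, 6, 8, 9, 11, 12, 18, 22, 24, 33, 36, 44, 66, 72, 88, 99, 132, 198, 264, 396, 792.
Compute 521^d (mod 851) for the divisors d until we hit 1:
521^1 ≡ 521
521^2 ≡ 823
521^3 ≡ 730
521^4 ≡ 784
521^6 ≡ 174
521^8 ≡ 234
521^9 ≡ 221
521^11 ≡ 620
521^12 ≡ 491
521^18 ≡ 334
521^22 ≡ 599
521^24 ≡ 248
521^33 ≡ 344
521^36 ≡ 75
521^44 ≡ 530
521^66 ≡ 47
521^72 ≡ 519
521^88 ≡ 70
521^99 ≡ 850
521^132 ≡ 507
521^198 ≡ 1
Therefore the multiplicative order of 521 modulo 851 is 198.

198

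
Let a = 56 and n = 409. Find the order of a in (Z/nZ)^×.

408

Since 56 ∈ (Z/409Z)^×, its order divides φ(409) = 409 − 1 = 408 = 2^3 · 3 · 17.
Divisors of 408: 1, 2, 3, 4, 6, 8, 12, 17, 24, 34, 51, 68, 102, 136, 204, 408.
Compute 56^d (mod 409) for the divisors d until we hit 1:
56^1 ≡ 56 (mod 409)
56^2 ≡ 273 (mod 409)
56^3 ≡ 155 (mod 409)
56^4 ≡ 91 (mod 409)
56^6 ≡ 303 (mod 409)
56^8 ≡ 101 (mod 409)
56^12 ≡ 193 (mod 409)
56^17 ≡ 292 (mod 409)
56^24 ≡ 30 (mod 409)
56^34 ≡ 192 (mod 409)
56^51 ≡ 31 (mod 409)
56^68 ≡ 54 (mod 409)
56^102 ≡ 143 (mod 409)
56^136 ≡ 53 (mod 409)
56^204 ≡ 408 (mod 409)
56^408 ≡ 1 (mod 409) ✓
Hence ord(56) = 408.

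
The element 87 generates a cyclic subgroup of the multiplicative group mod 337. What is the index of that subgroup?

By Lagrange's theorem, ord_337(87) divides φ(337) = 337 − 1 = 336 = 2^4 · 3 · 7.
Divisors of 336: 1, 2, 3, 4, 6, 7, 8, 12, 14, 16, 21, 24, 28, 42, 48, 56, 84, 112, 168, 336.
Evaluate successive powers at the divisors of 336:
87^1 ≡ 87 (mod 337)
87^2 ≡ 155 (mod 337)
87^3 ≡ 5 (mod 337)
87^4 ≡ 98 (mod 337)
87^6 ≡ 25 (mod 337)
87^7 ≡ 153 (mod 337)
87^8 ≡ 168 (mod 337)
87^12 ≡ 288 (mod 337)
87^14 ≡ 156 (mod 337)
87^16 ≡ 253 (mod 337)
87^21 ≡ 278 (mod 337)
87^24 ≡ 42 (mod 337)
87^28 ≡ 72 (mod 337)
87^42 ≡ 111 (mod 337)
87^48 ≡ 79 (mod 337)
87^56 ≡ 129 (mod 337)
87^84 ≡ 189 (mod 337)
87^112 ≡ 128 (mod 337)
87^168 ≡ 336 (mod 337)
87^336 ≡ 1 (mod 337) ✓
Thus |⟨87⟩| = ord(87) = 336.
The index is φ(337) / ord(87) = 336 / 336 = 1.

1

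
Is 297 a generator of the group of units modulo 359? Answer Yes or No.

No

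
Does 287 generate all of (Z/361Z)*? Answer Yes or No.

Yes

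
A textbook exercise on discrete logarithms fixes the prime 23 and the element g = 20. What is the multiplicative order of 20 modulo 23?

The order of 20 must divide φ(23) = 23 − 1 = 22 = 2 · 11.
Divisors of 22: 1, 2, 11, 22.
Compute 20^d (mod 23) for the divisors d until we hit 1:
20^1 ≡ 20
20^2 ≡ 9
20^11 ≡ 22
20^22 ≡ 1
Hence ord(20) = 22.

22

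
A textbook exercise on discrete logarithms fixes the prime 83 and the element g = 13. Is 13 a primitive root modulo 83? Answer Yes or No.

Yes

φ(83) = 83 − 1 = 82 = 2 · 41.
An element g generates (Z/83Z)^× iff g^(82/q) ≢ 1 (mod 83) for each prime q ∈ {2, 41}.
13^41 ≡ 82 (mod 83)  [q = 2: ≢ 1 ✓]
13^2 ≡ 3 (mod 83)  [q = 41: ≢ 1 ✓]
Every test exponent gives a nontrivial residue, hence 13 generates the full group.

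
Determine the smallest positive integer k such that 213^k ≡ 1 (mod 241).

Since 213 ∈ (Z/241Z)^×, its order divides φ(241) = 241 − 1 = 240 = 2^4 · 3 · 5.
Divisors of 240: 1, 2, 3, 4, 5, 6, 8, 10, 12, 15, 16, 20, 24, 30, 40, 48, 60, 80, 120, 240.
Compute 213^d (mod 241) for the divisors d until we hit 1:
213^1 ≡ 213 (mod 241)
213^2 ≡ 61 (mod 241)
213^3 ≡ 220 (mod 241)
213^4 ≡ 106 (mod 241)
213^5 ≡ 165 (mod 241)
213^6 ≡ 200 (mod 241)
213^8 ≡ 150 (mod 241)
213^10 ≡ 233 (mod 241)
213^12 ≡ 235 (mod 241)
213^15 ≡ 126 (mod 241)
213^16 ≡ 87 (mod 241)
213^20 ≡ 64 (mod 241)
213^24 ≡ 36 (mod 241)
213^30 ≡ 211 (mod 241)
213^40 ≡ 240 (mod 241)
213^48 ≡ 91 (mod 241)
213^60 ≡ 177 (mod 241)
213^80 ≡ 1 (mod 241) ✓
The smallest such exponent is 80, so the order of 213 is 80.

80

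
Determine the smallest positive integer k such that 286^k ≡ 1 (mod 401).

The order of 286 must divide φ(401) = 401 − 1 = 400 = 2^4 · 5^2.
Divisors of 400: 1, 2, 4, 5, 8, 10, 16, 20, 25, 40, 50, 80, 100, 200, 400.
Evaluate successive powers at the divisors of 400:
286^1 ≡ 286 (mod 401)
286^2 ≡ 393 (mod 401)
286^4 ≡ 64 (mod 401)
286^5 ≡ 259 (mod 401)
286^8 ≡ 86 (mod 401)
286^10 ≡ 114 (mod 401)
286^16 ≡ 178 (mod 401)
286^20 ≡ 164 (mod 401)
286^25 ≡ 371 (mod 401)
286^40 ≡ 29 (mod 401)
286^50 ≡ 98 (mod 401)
286^80 ≡ 39 (mod 401)
286^100 ≡ 381 (mod 401)
286^200 ≡ 400 (mod 401)
286^400 ≡ 1 (mod 401) ✓
Therefore the multiplicative order of 286 modulo 401 is 400.

400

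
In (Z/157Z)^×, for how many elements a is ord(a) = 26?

φ(157) = 157 − 1 = 156 = 2^2 · 3 · 13.
Since (Z/157Z)^× is cyclic of order 156, the number of elements of order d is φ(d) when d | 156 and 0 otherwise.
26 = 2 · 13 divides 156, and φ(26) = 12.

12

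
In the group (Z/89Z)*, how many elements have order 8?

4

φ(89) = 89 − 1 = 88 = 2^3 · 11.
Since (Z/89Z)^× is cyclic of order 88, the number of elements of order d is φ(d) when d | 88 and 0 otherwise.
8 = 2^3 divides 88, and φ(8) = 4.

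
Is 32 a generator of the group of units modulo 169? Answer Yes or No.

φ(169) = φ(13^2) = 13·(13−1) = 156 = 2^2 · 3 · 13.
32 is a primitive root mod 169 iff 32^(φ(169)/q) ≢ 1 for every prime q | φ(169), i.e. q ∈ {2, 3, 13}.
32^78 ≡ 168 (mod 169)  [q = 2: ≢ 1 ✓]
32^52 ≡ 22 (mod 169)  [q = 3: ≢ 1 ✓]
32^12 ≡ 27 (mod 169)  [q = 13: ≢ 1 ✓]
Every test exponent gives a nontrivial residue, hence 32 generates the full group.

Yes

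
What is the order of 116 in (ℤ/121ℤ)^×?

Since 116 ∈ (Z/121Z)^×, its order divides φ(121) = φ(11^2) = 11·(11−1) = 110 = 2 · 5 · 11.
Divisors of 110: 1, 2, 5, 10, 11, 22, 55, 110.
Evaluate successive powers at the divisors of 110:
116^1 ≡ 116
116^2 ≡ 25
116^5 ≡ 21
116^10 ≡ 78
116^11 ≡ 94
116^22 ≡ 3
116^55 ≡ 120
116^110 ≡ 1
So ord_121(116) = 110.

110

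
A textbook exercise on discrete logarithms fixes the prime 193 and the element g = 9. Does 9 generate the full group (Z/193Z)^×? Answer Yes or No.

No

φ(193) = 193 − 1 = 192 = 2^6 · 3.
Test 9^(192/q) mod 193 for each prime factor q of 192:
9^96 ≡ 1 (mod 193)  [q = 2: ≡ 1 ✗]
9^64 ≡ 1 (mod 193)  [q = 3: ≡ 1 ✗]
Since 9^96 ≡ 1, the order of 9 divides 96 < 192, so 9 is not a primitive root.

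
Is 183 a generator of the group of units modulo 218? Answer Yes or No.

φ(218) = φ(2)·φ(109) = 1·108 = 108 = 2^2 · 3^3.
It suffices to check that the order of 183 is not a proper divisor of 108: compute 183^(108/q) for q ∈ {2, 3}.
183^54 ≡ 1 (mod 218)  [q = 2: ≡ 1 ✗]
183^36 ≡ 45 (mod 218)  [q = 3: ≢ 1 ✓]
Since 183^54 ≡ 1, the order of 183 divides 54 < 108, so 183 is not a primitive root.

No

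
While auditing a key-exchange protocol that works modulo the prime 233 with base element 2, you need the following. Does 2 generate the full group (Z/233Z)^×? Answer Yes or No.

φ(233) = 233 − 1 = 232 = 2^3 · 29.
Test 2^(232/q) mod 233 for each prime factor q of 232:
2^116 ≡ 1 (mod 233)  [q = 2: ≡ 1 ✗]
2^8 ≡ 23 (mod 233)  [q = 29: ≢ 1 ✓]
Since 2^116 ≡ 1, the order of 2 divides 116 < 232, so 2 is not a primitive root.

No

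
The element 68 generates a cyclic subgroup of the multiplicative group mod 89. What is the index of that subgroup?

ord(68) | φ(89) = 89 − 1 = 88 = 2^3 · 11.
Divisors of 88: 1, 2, 4, 8, 11, 22, 44, 88.
Evaluate successive powers at the divisors of 88:
68^1 ≡ 68
68^2 ≡ 85
68^4 ≡ 16
68^8 ≡ 78
68^11 ≡ 55
68^22 ≡ 88
68^44 ≡ 1
Thus |⟨68⟩| = ord(68) = 44.
[(Z/89Z)^× : ⟨68⟩] = 88/44 = 2.

2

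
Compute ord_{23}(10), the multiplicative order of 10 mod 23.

ord(10) | φ(23) = 23 − 1 = 22 = 2 · 11.
Divisors of 22: 1, 2, 11, 22.
Compute 10^d (mod 23) for the divisors d until we hit 1:
10^1 ≡ 10
10^2 ≡ 8
10^11 ≡ 22
10^22 ≡ 1
Hence ord(10) = 22.

22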